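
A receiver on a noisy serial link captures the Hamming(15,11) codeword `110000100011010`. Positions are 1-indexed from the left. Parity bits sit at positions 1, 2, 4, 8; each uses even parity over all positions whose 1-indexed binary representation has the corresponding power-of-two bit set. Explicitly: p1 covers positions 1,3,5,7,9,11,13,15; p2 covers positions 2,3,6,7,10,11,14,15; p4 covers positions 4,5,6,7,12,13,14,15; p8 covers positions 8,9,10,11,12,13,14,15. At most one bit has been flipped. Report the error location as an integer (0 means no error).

s1: b1⊕b3⊕b5⊕b7⊕b9⊕b11⊕b13⊕b15 = 1⊕0⊕0⊕1⊕0⊕1⊕0⊕0 = 1
s2: b2⊕b3⊕b6⊕b7⊕b10⊕b11⊕b14⊕b15 = 1⊕0⊕0⊕1⊕0⊕1⊕1⊕0 = 0
s4: b4⊕b5⊕b6⊕b7⊕b12⊕b13⊕b14⊕b15 = 0⊕0⊕0⊕1⊕1⊕0⊕1⊕0 = 1
s8: b8⊕b9⊕b10⊕b11⊕b12⊕b13⊕b14⊕b15 = 0⊕0⊕0⊕1⊕1⊕0⊕1⊕0 = 1
Syndrome (s8...s1) = 1101 → position 13.

13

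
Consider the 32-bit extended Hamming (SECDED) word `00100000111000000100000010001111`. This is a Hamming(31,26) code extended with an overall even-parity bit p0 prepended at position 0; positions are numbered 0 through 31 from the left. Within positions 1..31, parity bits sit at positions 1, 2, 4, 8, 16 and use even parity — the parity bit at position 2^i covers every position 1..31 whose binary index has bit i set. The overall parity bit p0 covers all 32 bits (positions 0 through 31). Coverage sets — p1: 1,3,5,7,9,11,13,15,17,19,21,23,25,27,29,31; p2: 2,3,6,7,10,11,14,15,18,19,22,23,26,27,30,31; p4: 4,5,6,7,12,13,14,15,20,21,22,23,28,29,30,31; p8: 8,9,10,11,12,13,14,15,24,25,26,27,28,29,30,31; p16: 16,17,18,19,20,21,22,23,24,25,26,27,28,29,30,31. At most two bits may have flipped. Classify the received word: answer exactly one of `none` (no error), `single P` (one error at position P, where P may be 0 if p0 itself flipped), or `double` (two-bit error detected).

s1: b1⊕b3⊕b5⊕b7⊕b9⊕b11⊕b13⊕b15⊕b17⊕b19⊕b21⊕b23⊕b25⊕b27⊕b29⊕b31 = 0⊕0⊕0⊕0⊕1⊕0⊕0⊕0⊕1⊕0⊕0⊕0⊕0⊕0⊕1⊕1 = 0
s2: b2⊕b3⊕b6⊕b7⊕b10⊕b11⊕b14⊕b15⊕b18⊕b19⊕b22⊕b23⊕b26⊕b27⊕b30⊕b31 = 1⊕0⊕0⊕0⊕1⊕0⊕0⊕0⊕0⊕0⊕0⊕0⊕0⊕0⊕1⊕1 = 0
s4: b4⊕b5⊕b6⊕b7⊕b12⊕b13⊕b14⊕b15⊕b20⊕b21⊕b22⊕b23⊕b28⊕b29⊕b30⊕b31 = 0⊕0⊕0⊕0⊕0⊕0⊕0⊕0⊕0⊕0⊕0⊕0⊕1⊕1⊕1⊕1 = 0
s8: b8⊕b9⊕b10⊕b11⊕b12⊕b13⊕b14⊕b15⊕b24⊕b25⊕b26⊕b27⊕b28⊕b29⊕b30⊕b31 = 1⊕1⊕1⊕0⊕0⊕0⊕0⊕0⊕1⊕0⊕0⊕0⊕1⊕1⊕1⊕1 = 0
s16: b16⊕b17⊕b18⊕b19⊕b20⊕b21⊕b22⊕b23⊕b24⊕b25⊕b26⊕b27⊕b28⊕b29⊕b30⊕b31 = 0⊕1⊕0⊕0⊕0⊕0⊕0⊕0⊕1⊕0⊕0⊕0⊕1⊕1⊕1⊕1 = 0
Syndrome (s16...s1) = 00000 → position 0 (no error).
Overall parity (XOR of all 32 bits, including p0): 0⊕0⊕1⊕0⊕0⊕0⊕0⊕0⊕1⊕1⊕1⊕0⊕0⊕0⊕0⊕0⊕0⊕1⊕0⊕0⊕0⊕0⊕0⊕0⊕1⊕0⊕0⊕0⊕1⊕1⊕1⊕1 = 0
Overall=0, syndrome position=0 → no error.

none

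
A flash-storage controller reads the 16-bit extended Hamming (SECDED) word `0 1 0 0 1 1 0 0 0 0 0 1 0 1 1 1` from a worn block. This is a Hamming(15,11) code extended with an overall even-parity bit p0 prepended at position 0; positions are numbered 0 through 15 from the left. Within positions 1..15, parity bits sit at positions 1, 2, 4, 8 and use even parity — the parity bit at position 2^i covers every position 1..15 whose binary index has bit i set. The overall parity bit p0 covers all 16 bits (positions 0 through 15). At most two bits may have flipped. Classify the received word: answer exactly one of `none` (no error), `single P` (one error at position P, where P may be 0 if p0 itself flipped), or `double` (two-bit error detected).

single 7

s1: b1⊕b3⊕b5⊕b7⊕b9⊕b11⊕b13⊕b15 = 1⊕0⊕1⊕0⊕0⊕1⊕1⊕1 = 1
s2: b2⊕b3⊕b6⊕b7⊕b10⊕b11⊕b14⊕b15 = 0⊕0⊕0⊕0⊕0⊕1⊕1⊕1 = 1
s4: b4⊕b5⊕b6⊕b7⊕b12⊕b13⊕b14⊕b15 = 1⊕1⊕0⊕0⊕0⊕1⊕1⊕1 = 1
s8: b8⊕b9⊕b10⊕b11⊕b12⊕b13⊕b14⊕b15 = 0⊕0⊕0⊕1⊕0⊕1⊕1⊕1 = 0
Syndrome (s8...s1) = 0111 → position 7.
Overall parity (XOR of all 16 bits, including p0): 0⊕1⊕0⊕0⊕1⊕1⊕0⊕0⊕0⊕0⊕0⊕1⊕0⊕1⊕1⊕1 = 1
Overall=1, syndrome position=7 → single-bit error at position 7.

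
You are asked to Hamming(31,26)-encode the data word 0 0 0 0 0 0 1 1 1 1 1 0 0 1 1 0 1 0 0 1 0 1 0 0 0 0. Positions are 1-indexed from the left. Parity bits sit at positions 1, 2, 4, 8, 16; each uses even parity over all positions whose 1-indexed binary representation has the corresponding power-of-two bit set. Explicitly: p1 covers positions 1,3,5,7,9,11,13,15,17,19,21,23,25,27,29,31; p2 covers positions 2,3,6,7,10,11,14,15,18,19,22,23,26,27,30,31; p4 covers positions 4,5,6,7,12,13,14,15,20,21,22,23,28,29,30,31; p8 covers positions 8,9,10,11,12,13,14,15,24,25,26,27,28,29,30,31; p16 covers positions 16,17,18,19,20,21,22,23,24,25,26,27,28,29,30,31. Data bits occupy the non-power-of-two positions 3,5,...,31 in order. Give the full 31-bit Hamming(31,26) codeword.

Place data bits at non-power-of-two positions: b3=0, b5=0, b6=0, b7=0, b9=0, b10=0, b11=1, b12=1, b13=1, b14=1, b15=1, b17=0, b18=0, b19=1, b20=1, b21=0, b22=1, b23=0, b24=0, b25=1, b26=0, b27=1, b28=0, b29=0, b30=0, b31=0.
p1 = XOR of data positions {3,5,7,9,11,13,15,17,19,21,23,25,27,29,31} = 0⊕0⊕0⊕0⊕1⊕1⊕1⊕0⊕1⊕0⊕0⊕1⊕1⊕0⊕0 = 0
p2 = XOR of data positions {3,6,7,10,11,14,15,18,19,22,23,26,27,30,31} = 0⊕0⊕0⊕0⊕1⊕1⊕1⊕0⊕1⊕1⊕0⊕0⊕1⊕0⊕0 = 0
p4 = XOR of data positions {5,6,7,12,13,14,15,20,21,22,23,28,29,30,31} = 0⊕0⊕0⊕1⊕1⊕1⊕1⊕1⊕0⊕1⊕0⊕0⊕0⊕0⊕0 = 0
p8 = XOR of data positions {9,10,11,12,13,14,15,24,25,26,27,28,29,30,31} = 0⊕0⊕1⊕1⊕1⊕1⊕1⊕0⊕1⊕0⊕1⊕0⊕0⊕0⊕0 = 1
p16 = XOR of data positions {17,18,19,20,21,22,23,24,25,26,27,28,29,30,31} = 0⊕0⊕1⊕1⊕0⊕1⊕0⊕0⊕1⊕0⊕1⊕0⊕0⊕0⊕0 = 1
Codeword b1..b31 = 0000000100111111001101001010000

0000000100111111001101001010000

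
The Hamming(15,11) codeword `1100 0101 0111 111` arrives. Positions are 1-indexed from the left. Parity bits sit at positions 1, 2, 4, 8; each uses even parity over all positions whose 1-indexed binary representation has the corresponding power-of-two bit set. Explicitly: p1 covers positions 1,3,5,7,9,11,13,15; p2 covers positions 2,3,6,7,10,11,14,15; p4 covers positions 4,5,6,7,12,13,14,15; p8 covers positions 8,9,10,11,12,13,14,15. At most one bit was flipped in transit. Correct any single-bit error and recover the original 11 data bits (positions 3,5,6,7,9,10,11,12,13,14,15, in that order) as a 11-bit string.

00100110111

s1: b1⊕b3⊕b5⊕b7⊕b9⊕b11⊕b13⊕b15 = 1⊕0⊕0⊕0⊕0⊕1⊕1⊕1 = 0
s2: b2⊕b3⊕b6⊕b7⊕b10⊕b11⊕b14⊕b15 = 1⊕0⊕1⊕0⊕1⊕1⊕1⊕1 = 0
s4: b4⊕b5⊕b6⊕b7⊕b12⊕b13⊕b14⊕b15 = 0⊕0⊕1⊕0⊕1⊕1⊕1⊕1 = 1
s8: b8⊕b9⊕b10⊕b11⊕b12⊕b13⊕b14⊕b15 = 1⊕0⊕1⊕1⊕1⊕1⊕1⊕1 = 1
Syndrome (s8...s1) = 1100 → position 12.
Flip bit 12: corrected codeword = 110001010110111
Data bits at positions 3,5,6,7,9,10,11,12,13,14,15: 00100110111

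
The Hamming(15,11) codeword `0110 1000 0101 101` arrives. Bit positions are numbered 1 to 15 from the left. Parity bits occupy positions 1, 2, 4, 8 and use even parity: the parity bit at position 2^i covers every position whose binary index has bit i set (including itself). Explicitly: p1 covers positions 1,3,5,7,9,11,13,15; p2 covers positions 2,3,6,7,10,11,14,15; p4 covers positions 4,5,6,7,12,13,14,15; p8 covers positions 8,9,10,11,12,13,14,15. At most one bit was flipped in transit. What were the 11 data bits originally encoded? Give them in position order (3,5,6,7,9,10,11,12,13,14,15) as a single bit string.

s1: b1⊕b3⊕b5⊕b7⊕b9⊕b11⊕b13⊕b15 = 0⊕1⊕1⊕0⊕0⊕0⊕1⊕1 = 0
s2: b2⊕b3⊕b6⊕b7⊕b10⊕b11⊕b14⊕b15 = 1⊕1⊕0⊕0⊕1⊕0⊕0⊕1 = 0
s4: b4⊕b5⊕b6⊕b7⊕b12⊕b13⊕b14⊕b15 = 0⊕1⊕0⊕0⊕1⊕1⊕0⊕1 = 0
s8: b8⊕b9⊕b10⊕b11⊕b12⊕b13⊕b14⊕b15 = 0⊕0⊕1⊕0⊕1⊕1⊕0⊕1 = 0
Syndrome (s8...s1) = 0000 → position 0 (no error).
No correction needed.
Data bits at positions 3,5,6,7,9,10,11,12,13,14,15: 11000101101

11000101101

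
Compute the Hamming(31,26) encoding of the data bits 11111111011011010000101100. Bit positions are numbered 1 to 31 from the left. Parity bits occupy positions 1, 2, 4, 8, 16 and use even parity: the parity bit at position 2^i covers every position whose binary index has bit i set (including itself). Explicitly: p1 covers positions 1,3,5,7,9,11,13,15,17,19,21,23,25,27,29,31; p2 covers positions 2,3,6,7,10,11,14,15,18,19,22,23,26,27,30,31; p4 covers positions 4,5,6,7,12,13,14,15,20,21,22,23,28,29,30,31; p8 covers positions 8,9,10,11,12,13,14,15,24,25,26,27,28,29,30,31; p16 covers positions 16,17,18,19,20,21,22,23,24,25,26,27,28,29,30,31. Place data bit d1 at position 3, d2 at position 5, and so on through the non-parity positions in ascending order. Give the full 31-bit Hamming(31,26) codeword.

1011111111110110011010000101100

Place data bits at non-power-of-two positions: b3=1, b5=1, b6=1, b7=1, b9=1, b10=1, b11=1, b12=1, b13=0, b14=1, b15=1, b17=0, b18=1, b19=1, b20=0, b21=1, b22=0, b23=0, b24=0, b25=0, b26=1, b27=0, b28=1, b29=1, b30=0, b31=0.
p1 = XOR of data positions {3,5,7,9,11,13,15,17,19,21,23,25,27,29,31} = 1⊕1⊕1⊕1⊕1⊕0⊕1⊕0⊕1⊕1⊕0⊕0⊕0⊕1⊕0 = 1
p2 = XOR of data positions {3,6,7,10,11,14,15,18,19,22,23,26,27,30,31} = 1⊕1⊕1⊕1⊕1⊕1⊕1⊕1⊕1⊕0⊕0⊕1⊕0⊕0⊕0 = 0
p4 = XOR of data positions {5,6,7,12,13,14,15,20,21,22,23,28,29,30,31} = 1⊕1⊕1⊕1⊕0⊕1⊕1⊕0⊕1⊕0⊕0⊕1⊕1⊕0⊕0 = 1
p8 = XOR of data positions {9,10,11,12,13,14,15,24,25,26,27,28,29,30,31} = 1⊕1⊕1⊕1⊕0⊕1⊕1⊕0⊕0⊕1⊕0⊕1⊕1⊕0⊕0 = 1
p16 = XOR of data positions {17,18,19,20,21,22,23,24,25,26,27,28,29,30,31} = 0⊕1⊕1⊕0⊕1⊕0⊕0⊕0⊕0⊕1⊕0⊕1⊕1⊕0⊕0 = 0
Codeword b1..b31 = 1011111111110110011010000101100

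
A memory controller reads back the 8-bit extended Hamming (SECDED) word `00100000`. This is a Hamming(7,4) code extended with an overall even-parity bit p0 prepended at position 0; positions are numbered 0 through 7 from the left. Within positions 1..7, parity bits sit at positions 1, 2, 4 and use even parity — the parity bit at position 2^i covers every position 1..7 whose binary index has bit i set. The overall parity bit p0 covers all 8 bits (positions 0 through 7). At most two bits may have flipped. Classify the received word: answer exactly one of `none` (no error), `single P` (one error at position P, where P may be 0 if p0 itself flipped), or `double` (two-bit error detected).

s1: b1⊕b3⊕b5⊕b7 = 0⊕0⊕0⊕0 = 0
s2: b2⊕b3⊕b6⊕b7 = 1⊕0⊕0⊕0 = 1
s4: b4⊕b5⊕b6⊕b7 = 0⊕0⊕0⊕0 = 0
Syndrome (s4...s1) = 010 → position 2.
Overall parity (XOR of all 8 bits, including p0): 0⊕0⊕1⊕0⊕0⊕0⊕0⊕0 = 1
Overall=1, syndrome position=2 → single-bit error at position 2.

single 2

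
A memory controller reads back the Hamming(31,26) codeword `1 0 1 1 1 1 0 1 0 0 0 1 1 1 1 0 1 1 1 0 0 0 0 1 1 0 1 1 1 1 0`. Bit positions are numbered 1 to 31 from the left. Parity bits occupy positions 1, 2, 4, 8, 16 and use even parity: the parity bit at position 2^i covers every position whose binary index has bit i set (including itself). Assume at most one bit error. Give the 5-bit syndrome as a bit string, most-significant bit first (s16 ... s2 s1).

s1: b1⊕b3⊕b5⊕b7⊕b9⊕b11⊕b13⊕b15⊕b17⊕b19⊕b21⊕b23⊕b25⊕b27⊕b29⊕b31 = 1⊕1⊕1⊕0⊕0⊕0⊕1⊕1⊕1⊕1⊕0⊕0⊕1⊕1⊕1⊕0 = 0
s2: b2⊕b3⊕b6⊕b7⊕b10⊕b11⊕b14⊕b15⊕b18⊕b19⊕b22⊕b23⊕b26⊕b27⊕b30⊕b31 = 0⊕1⊕1⊕0⊕0⊕0⊕1⊕1⊕1⊕1⊕0⊕0⊕0⊕1⊕1⊕0 = 0
s4: b4⊕b5⊕b6⊕b7⊕b12⊕b13⊕b14⊕b15⊕b20⊕b21⊕b22⊕b23⊕b28⊕b29⊕b30⊕b31 = 1⊕1⊕1⊕0⊕1⊕1⊕1⊕1⊕0⊕0⊕0⊕0⊕1⊕1⊕1⊕0 = 0
s8: b8⊕b9⊕b10⊕b11⊕b12⊕b13⊕b14⊕b15⊕b24⊕b25⊕b26⊕b27⊕b28⊕b29⊕b30⊕b31 = 1⊕0⊕0⊕0⊕1⊕1⊕1⊕1⊕1⊕1⊕0⊕1⊕1⊕1⊕1⊕0 = 1
s16: b16⊕b17⊕b18⊕b19⊕b20⊕b21⊕b22⊕b23⊕b24⊕b25⊕b26⊕b27⊕b28⊕b29⊕b30⊕b31 = 0⊕1⊕1⊕1⊕0⊕0⊕0⊕0⊕1⊕1⊕0⊕1⊕1⊕1⊕1⊕0 = 1
Syndrome (s16...s1) = 11000 → position 24.

11000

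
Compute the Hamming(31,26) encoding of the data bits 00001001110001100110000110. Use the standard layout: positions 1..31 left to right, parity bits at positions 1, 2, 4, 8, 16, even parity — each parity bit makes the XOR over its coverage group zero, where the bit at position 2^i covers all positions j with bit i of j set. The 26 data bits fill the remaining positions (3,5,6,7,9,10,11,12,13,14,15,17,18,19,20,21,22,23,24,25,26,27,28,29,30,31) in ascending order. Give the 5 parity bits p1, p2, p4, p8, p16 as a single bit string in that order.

Place data bits at non-power-of-two positions: b3=0, b5=0, b6=0, b7=0, b9=1, b10=0, b11=0, b12=1, b13=1, b14=1, b15=0, b17=0, b18=0, b19=1, b20=1, b21=0, b22=0, b23=1, b24=1, b25=0, b26=0, b27=0, b28=0, b29=1, b30=1, b31=0.
p1 = XOR of data positions {3,5,7,9,11,13,15,17,19,21,23,25,27,29,31} = 0⊕0⊕0⊕1⊕0⊕1⊕0⊕0⊕1⊕0⊕1⊕0⊕0⊕1⊕0 = 1
p2 = XOR of data positions {3,6,7,10,11,14,15,18,19,22,23,26,27,30,31} = 0⊕0⊕0⊕0⊕0⊕1⊕0⊕0⊕1⊕0⊕1⊕0⊕0⊕1⊕0 = 0
p4 = XOR of data positions {5,6,7,12,13,14,15,20,21,22,23,28,29,30,31} = 0⊕0⊕0⊕1⊕1⊕1⊕0⊕1⊕0⊕0⊕1⊕0⊕1⊕1⊕0 = 1
p8 = XOR of data positions {9,10,11,12,13,14,15,24,25,26,27,28,29,30,31} = 1⊕0⊕0⊕1⊕1⊕1⊕0⊕1⊕0⊕0⊕0⊕0⊕1⊕1⊕0 = 1
p16 = XOR of data positions {17,18,19,20,21,22,23,24,25,26,27,28,29,30,31} = 0⊕0⊕1⊕1⊕0⊕0⊕1⊕1⊕0⊕0⊕0⊕0⊕1⊕1⊕0 = 0
Parity bits p1,p2,p4,p8,p16 = 10110

10110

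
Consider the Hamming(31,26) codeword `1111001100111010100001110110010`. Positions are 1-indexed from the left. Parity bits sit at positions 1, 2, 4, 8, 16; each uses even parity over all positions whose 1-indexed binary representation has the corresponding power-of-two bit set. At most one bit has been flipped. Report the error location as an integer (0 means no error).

25

s1: b1⊕b3⊕b5⊕b7⊕b9⊕b11⊕b13⊕b15⊕b17⊕b19⊕b21⊕b23⊕b25⊕b27⊕b29⊕b31 = 1⊕1⊕0⊕1⊕0⊕1⊕1⊕1⊕1⊕0⊕0⊕1⊕0⊕1⊕0⊕0 = 1
s2: b2⊕b3⊕b6⊕b7⊕b10⊕b11⊕b14⊕b15⊕b18⊕b19⊕b22⊕b23⊕b26⊕b27⊕b30⊕b31 = 1⊕1⊕0⊕1⊕0⊕1⊕0⊕1⊕0⊕0⊕1⊕1⊕1⊕1⊕1⊕0 = 0
s4: b4⊕b5⊕b6⊕b7⊕b12⊕b13⊕b14⊕b15⊕b20⊕b21⊕b22⊕b23⊕b28⊕b29⊕b30⊕b31 = 1⊕0⊕0⊕1⊕1⊕1⊕0⊕1⊕0⊕0⊕1⊕1⊕0⊕0⊕1⊕0 = 0
s8: b8⊕b9⊕b10⊕b11⊕b12⊕b13⊕b14⊕b15⊕b24⊕b25⊕b26⊕b27⊕b28⊕b29⊕b30⊕b31 = 1⊕0⊕0⊕1⊕1⊕1⊕0⊕1⊕1⊕0⊕1⊕1⊕0⊕0⊕1⊕0 = 1
s16: b16⊕b17⊕b18⊕b19⊕b20⊕b21⊕b22⊕b23⊕b24⊕b25⊕b26⊕b27⊕b28⊕b29⊕b30⊕b31 = 0⊕1⊕0⊕0⊕0⊕0⊕1⊕1⊕1⊕0⊕1⊕1⊕0⊕0⊕1⊕0 = 1
Syndrome (s16...s1) = 11001 → position 25.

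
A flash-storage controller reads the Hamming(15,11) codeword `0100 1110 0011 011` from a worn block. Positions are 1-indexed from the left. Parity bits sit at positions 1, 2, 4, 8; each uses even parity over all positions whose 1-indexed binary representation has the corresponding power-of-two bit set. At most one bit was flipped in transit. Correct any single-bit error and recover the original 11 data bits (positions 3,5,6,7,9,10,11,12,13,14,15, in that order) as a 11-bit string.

01110011011

s1: b1⊕b3⊕b5⊕b7⊕b9⊕b11⊕b13⊕b15 = 0⊕0⊕1⊕1⊕0⊕1⊕0⊕1 = 0
s2: b2⊕b3⊕b6⊕b7⊕b10⊕b11⊕b14⊕b15 = 1⊕0⊕1⊕1⊕0⊕1⊕1⊕1 = 0
s4: b4⊕b5⊕b6⊕b7⊕b12⊕b13⊕b14⊕b15 = 0⊕1⊕1⊕1⊕1⊕0⊕1⊕1 = 0
s8: b8⊕b9⊕b10⊕b11⊕b12⊕b13⊕b14⊕b15 = 0⊕0⊕0⊕1⊕1⊕0⊕1⊕1 = 0
Syndrome (s8...s1) = 0000 → position 0 (no error).
No correction needed.
Data bits at positions 3,5,6,7,9,10,11,12,13,14,15: 01110011011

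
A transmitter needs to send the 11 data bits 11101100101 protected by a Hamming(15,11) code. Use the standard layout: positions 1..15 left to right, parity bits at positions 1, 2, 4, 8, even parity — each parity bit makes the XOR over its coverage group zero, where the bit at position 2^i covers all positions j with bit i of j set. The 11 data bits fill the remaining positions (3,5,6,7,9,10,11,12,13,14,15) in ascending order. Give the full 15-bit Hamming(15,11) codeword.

Place data bits at non-power-of-two positions: b3=1, b5=1, b6=1, b7=0, b9=1, b10=1, b11=0, b12=0, b13=1, b14=0, b15=1.
p1 = XOR of data positions {3,5,7,9,11,13,15} = 1⊕1⊕0⊕1⊕0⊕1⊕1 = 1
p2 = XOR of data positions {3,6,7,10,11,14,15} = 1⊕1⊕0⊕1⊕0⊕0⊕1 = 0
p4 = XOR of data positions {5,6,7,12,13,14,15} = 1⊕1⊕0⊕0⊕1⊕0⊕1 = 0
p8 = XOR of data positions {9,10,11,12,13,14,15} = 1⊕1⊕0⊕0⊕1⊕0⊕1 = 0
Codeword b1..b15 = 101011001100101

101011001100101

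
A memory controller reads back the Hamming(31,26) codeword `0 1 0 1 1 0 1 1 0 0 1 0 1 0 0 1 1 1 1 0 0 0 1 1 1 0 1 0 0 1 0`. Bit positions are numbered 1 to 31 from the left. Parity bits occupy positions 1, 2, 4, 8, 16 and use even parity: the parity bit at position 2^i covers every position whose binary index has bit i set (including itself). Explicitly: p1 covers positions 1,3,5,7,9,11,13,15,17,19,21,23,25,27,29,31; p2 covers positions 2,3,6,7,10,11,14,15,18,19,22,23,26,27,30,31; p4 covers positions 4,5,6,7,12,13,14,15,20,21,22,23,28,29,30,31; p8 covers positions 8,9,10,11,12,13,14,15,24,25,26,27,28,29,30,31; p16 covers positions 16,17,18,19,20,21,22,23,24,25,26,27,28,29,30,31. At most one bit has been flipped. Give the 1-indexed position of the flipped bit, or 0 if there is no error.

s1: b1⊕b3⊕b5⊕b7⊕b9⊕b11⊕b13⊕b15⊕b17⊕b19⊕b21⊕b23⊕b25⊕b27⊕b29⊕b31 = 0⊕0⊕1⊕1⊕0⊕1⊕1⊕0⊕1⊕1⊕0⊕1⊕1⊕1⊕0⊕0 = 1
s2: b2⊕b3⊕b6⊕b7⊕b10⊕b11⊕b14⊕b15⊕b18⊕b19⊕b22⊕b23⊕b26⊕b27⊕b30⊕b31 = 1⊕0⊕0⊕1⊕0⊕1⊕0⊕0⊕1⊕1⊕0⊕1⊕0⊕1⊕1⊕0 = 0
s4: b4⊕b5⊕b6⊕b7⊕b12⊕b13⊕b14⊕b15⊕b20⊕b21⊕b22⊕b23⊕b28⊕b29⊕b30⊕b31 = 1⊕1⊕0⊕1⊕0⊕1⊕0⊕0⊕0⊕0⊕0⊕1⊕0⊕0⊕1⊕0 = 0
s8: b8⊕b9⊕b10⊕b11⊕b12⊕b13⊕b14⊕b15⊕b24⊕b25⊕b26⊕b27⊕b28⊕b29⊕b30⊕b31 = 1⊕0⊕0⊕1⊕0⊕1⊕0⊕0⊕1⊕1⊕0⊕1⊕0⊕0⊕1⊕0 = 1
s16: b16⊕b17⊕b18⊕b19⊕b20⊕b21⊕b22⊕b23⊕b24⊕b25⊕b26⊕b27⊕b28⊕b29⊕b30⊕b31 = 1⊕1⊕1⊕1⊕0⊕0⊕0⊕1⊕1⊕1⊕0⊕1⊕0⊕0⊕1⊕0 = 1
Syndrome (s16...s1) = 11001 → position 25.

25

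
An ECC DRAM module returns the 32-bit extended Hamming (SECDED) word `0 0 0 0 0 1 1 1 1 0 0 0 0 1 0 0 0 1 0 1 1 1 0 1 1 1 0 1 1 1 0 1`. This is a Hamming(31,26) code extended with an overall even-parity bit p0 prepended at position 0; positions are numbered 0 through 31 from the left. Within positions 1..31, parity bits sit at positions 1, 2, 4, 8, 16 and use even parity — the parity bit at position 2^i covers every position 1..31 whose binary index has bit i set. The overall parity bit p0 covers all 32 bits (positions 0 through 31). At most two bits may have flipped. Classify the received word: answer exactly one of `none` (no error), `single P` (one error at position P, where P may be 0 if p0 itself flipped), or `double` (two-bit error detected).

double

s1: b1⊕b3⊕b5⊕b7⊕b9⊕b11⊕b13⊕b15⊕b17⊕b19⊕b21⊕b23⊕b25⊕b27⊕b29⊕b31 = 0⊕0⊕1⊕1⊕0⊕0⊕1⊕0⊕1⊕1⊕1⊕1⊕1⊕1⊕1⊕1 = 1
s2: b2⊕b3⊕b6⊕b7⊕b10⊕b11⊕b14⊕b15⊕b18⊕b19⊕b22⊕b23⊕b26⊕b27⊕b30⊕b31 = 0⊕0⊕1⊕1⊕0⊕0⊕0⊕0⊕0⊕1⊕0⊕1⊕0⊕1⊕0⊕1 = 0
s4: b4⊕b5⊕b6⊕b7⊕b12⊕b13⊕b14⊕b15⊕b20⊕b21⊕b22⊕b23⊕b28⊕b29⊕b30⊕b31 = 0⊕1⊕1⊕1⊕0⊕1⊕0⊕0⊕1⊕1⊕0⊕1⊕1⊕1⊕0⊕1 = 0
s8: b8⊕b9⊕b10⊕b11⊕b12⊕b13⊕b14⊕b15⊕b24⊕b25⊕b26⊕b27⊕b28⊕b29⊕b30⊕b31 = 1⊕0⊕0⊕0⊕0⊕1⊕0⊕0⊕1⊕1⊕0⊕1⊕1⊕1⊕0⊕1 = 0
s16: b16⊕b17⊕b18⊕b19⊕b20⊕b21⊕b22⊕b23⊕b24⊕b25⊕b26⊕b27⊕b28⊕b29⊕b30⊕b31 = 0⊕1⊕0⊕1⊕1⊕1⊕0⊕1⊕1⊕1⊕0⊕1⊕1⊕1⊕0⊕1 = 1
Syndrome (s16...s1) = 10001 → position 17.
Overall parity (XOR of all 32 bits, including p0): 0⊕0⊕0⊕0⊕0⊕1⊕1⊕1⊕1⊕0⊕0⊕0⊕0⊕1⊕0⊕0⊕0⊕1⊕0⊕1⊕1⊕1⊕0⊕1⊕1⊕1⊕0⊕1⊕1⊕1⊕0⊕1 = 0
Overall=0, syndrome position=17 → double-bit error detected (uncorrectable).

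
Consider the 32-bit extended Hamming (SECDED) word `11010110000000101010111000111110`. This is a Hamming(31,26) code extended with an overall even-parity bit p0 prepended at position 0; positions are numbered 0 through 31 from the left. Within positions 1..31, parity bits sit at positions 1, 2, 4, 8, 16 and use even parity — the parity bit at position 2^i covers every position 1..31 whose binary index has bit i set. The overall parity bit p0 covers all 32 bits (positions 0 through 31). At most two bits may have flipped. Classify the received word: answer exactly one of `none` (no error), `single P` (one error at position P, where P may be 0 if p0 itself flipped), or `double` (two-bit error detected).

s1: b1⊕b3⊕b5⊕b7⊕b9⊕b11⊕b13⊕b15⊕b17⊕b19⊕b21⊕b23⊕b25⊕b27⊕b29⊕b31 = 1⊕1⊕1⊕0⊕0⊕0⊕0⊕0⊕0⊕0⊕1⊕0⊕0⊕1⊕1⊕0 = 0
s2: b2⊕b3⊕b6⊕b7⊕b10⊕b11⊕b14⊕b15⊕b18⊕b19⊕b22⊕b23⊕b26⊕b27⊕b30⊕b31 = 0⊕1⊕1⊕0⊕0⊕0⊕1⊕0⊕1⊕0⊕1⊕0⊕1⊕1⊕1⊕0 = 0
s4: b4⊕b5⊕b6⊕b7⊕b12⊕b13⊕b14⊕b15⊕b20⊕b21⊕b22⊕b23⊕b28⊕b29⊕b30⊕b31 = 0⊕1⊕1⊕0⊕0⊕0⊕1⊕0⊕1⊕1⊕1⊕0⊕1⊕1⊕1⊕0 = 1
s8: b8⊕b9⊕b10⊕b11⊕b12⊕b13⊕b14⊕b15⊕b24⊕b25⊕b26⊕b27⊕b28⊕b29⊕b30⊕b31 = 0⊕0⊕0⊕0⊕0⊕0⊕1⊕0⊕0⊕0⊕1⊕1⊕1⊕1⊕1⊕0 = 0
s16: b16⊕b17⊕b18⊕b19⊕b20⊕b21⊕b22⊕b23⊕b24⊕b25⊕b26⊕b27⊕b28⊕b29⊕b30⊕b31 = 1⊕0⊕1⊕0⊕1⊕1⊕1⊕0⊕0⊕0⊕1⊕1⊕1⊕1⊕1⊕0 = 0
Syndrome (s16...s1) = 00100 → position 4.
Overall parity (XOR of all 32 bits, including p0): 1⊕1⊕0⊕1⊕0⊕1⊕1⊕0⊕0⊕0⊕0⊕0⊕0⊕0⊕1⊕0⊕1⊕0⊕1⊕0⊕1⊕1⊕1⊕0⊕0⊕0⊕1⊕1⊕1⊕1⊕1⊕0 = 0
Overall=0, syndrome position=4 → double-bit error detected (uncorrectable).

double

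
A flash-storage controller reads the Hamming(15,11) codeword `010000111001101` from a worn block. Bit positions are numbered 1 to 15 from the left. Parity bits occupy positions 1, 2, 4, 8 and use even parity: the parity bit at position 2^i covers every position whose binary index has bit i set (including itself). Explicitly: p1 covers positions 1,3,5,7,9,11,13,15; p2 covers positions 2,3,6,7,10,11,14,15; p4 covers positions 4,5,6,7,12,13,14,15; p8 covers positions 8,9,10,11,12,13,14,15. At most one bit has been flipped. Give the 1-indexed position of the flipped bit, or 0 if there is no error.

10

s1: b1⊕b3⊕b5⊕b7⊕b9⊕b11⊕b13⊕b15 = 0⊕0⊕0⊕1⊕1⊕0⊕1⊕1 = 0
s2: b2⊕b3⊕b6⊕b7⊕b10⊕b11⊕b14⊕b15 = 1⊕0⊕0⊕1⊕0⊕0⊕0⊕1 = 1
s4: b4⊕b5⊕b6⊕b7⊕b12⊕b13⊕b14⊕b15 = 0⊕0⊕0⊕1⊕1⊕1⊕0⊕1 = 0
s8: b8⊕b9⊕b10⊕b11⊕b12⊕b13⊕b14⊕b15 = 1⊕1⊕0⊕0⊕1⊕1⊕0⊕1 = 1
Syndrome (s8...s1) = 1010 → position 10.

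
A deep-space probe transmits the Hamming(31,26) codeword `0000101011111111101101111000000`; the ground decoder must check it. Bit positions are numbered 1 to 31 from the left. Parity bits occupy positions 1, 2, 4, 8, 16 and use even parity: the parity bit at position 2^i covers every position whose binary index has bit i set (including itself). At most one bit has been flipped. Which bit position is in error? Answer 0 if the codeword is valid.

12

s1: b1⊕b3⊕b5⊕b7⊕b9⊕b11⊕b13⊕b15⊕b17⊕b19⊕b21⊕b23⊕b25⊕b27⊕b29⊕b31 = 0⊕0⊕1⊕1⊕1⊕1⊕1⊕1⊕1⊕1⊕0⊕1⊕1⊕0⊕0⊕0 = 0
s2: b2⊕b3⊕b6⊕b7⊕b10⊕b11⊕b14⊕b15⊕b18⊕b19⊕b22⊕b23⊕b26⊕b27⊕b30⊕b31 = 0⊕0⊕0⊕1⊕1⊕1⊕1⊕1⊕0⊕1⊕1⊕1⊕0⊕0⊕0⊕0 = 0
s4: b4⊕b5⊕b6⊕b7⊕b12⊕b13⊕b14⊕b15⊕b20⊕b21⊕b22⊕b23⊕b28⊕b29⊕b30⊕b31 = 0⊕1⊕0⊕1⊕1⊕1⊕1⊕1⊕1⊕0⊕1⊕1⊕0⊕0⊕0⊕0 = 1
s8: b8⊕b9⊕b10⊕b11⊕b12⊕b13⊕b14⊕b15⊕b24⊕b25⊕b26⊕b27⊕b28⊕b29⊕b30⊕b31 = 0⊕1⊕1⊕1⊕1⊕1⊕1⊕1⊕1⊕1⊕0⊕0⊕0⊕0⊕0⊕0 = 1
s16: b16⊕b17⊕b18⊕b19⊕b20⊕b21⊕b22⊕b23⊕b24⊕b25⊕b26⊕b27⊕b28⊕b29⊕b30⊕b31 = 1⊕1⊕0⊕1⊕1⊕0⊕1⊕1⊕1⊕1⊕0⊕0⊕0⊕0⊕0⊕0 = 0
Syndrome (s16...s1) = 01100 → position 12.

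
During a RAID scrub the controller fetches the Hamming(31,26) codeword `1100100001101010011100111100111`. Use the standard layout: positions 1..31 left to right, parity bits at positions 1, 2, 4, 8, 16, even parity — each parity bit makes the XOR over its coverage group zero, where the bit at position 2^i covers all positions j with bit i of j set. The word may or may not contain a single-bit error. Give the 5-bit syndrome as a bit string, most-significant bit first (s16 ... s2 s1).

s1: b1⊕b3⊕b5⊕b7⊕b9⊕b11⊕b13⊕b15⊕b17⊕b19⊕b21⊕b23⊕b25⊕b27⊕b29⊕b31 = 1⊕0⊕1⊕0⊕0⊕1⊕1⊕1⊕0⊕1⊕0⊕1⊕1⊕0⊕1⊕1 = 0
s2: b2⊕b3⊕b6⊕b7⊕b10⊕b11⊕b14⊕b15⊕b18⊕b19⊕b22⊕b23⊕b26⊕b27⊕b30⊕b31 = 1⊕0⊕0⊕0⊕1⊕1⊕0⊕1⊕1⊕1⊕0⊕1⊕1⊕0⊕1⊕1 = 0
s4: b4⊕b5⊕b6⊕b7⊕b12⊕b13⊕b14⊕b15⊕b20⊕b21⊕b22⊕b23⊕b28⊕b29⊕b30⊕b31 = 0⊕1⊕0⊕0⊕0⊕1⊕0⊕1⊕1⊕0⊕0⊕1⊕0⊕1⊕1⊕1 = 0
s8: b8⊕b9⊕b10⊕b11⊕b12⊕b13⊕b14⊕b15⊕b24⊕b25⊕b26⊕b27⊕b28⊕b29⊕b30⊕b31 = 0⊕0⊕1⊕1⊕0⊕1⊕0⊕1⊕1⊕1⊕1⊕0⊕0⊕1⊕1⊕1 = 0
s16: b16⊕b17⊕b18⊕b19⊕b20⊕b21⊕b22⊕b23⊕b24⊕b25⊕b26⊕b27⊕b28⊕b29⊕b30⊕b31 = 0⊕0⊕1⊕1⊕1⊕0⊕0⊕1⊕1⊕1⊕1⊕0⊕0⊕1⊕1⊕1 = 0
Syndrome (s16...s1) = 00000 → position 0 (no error).

00000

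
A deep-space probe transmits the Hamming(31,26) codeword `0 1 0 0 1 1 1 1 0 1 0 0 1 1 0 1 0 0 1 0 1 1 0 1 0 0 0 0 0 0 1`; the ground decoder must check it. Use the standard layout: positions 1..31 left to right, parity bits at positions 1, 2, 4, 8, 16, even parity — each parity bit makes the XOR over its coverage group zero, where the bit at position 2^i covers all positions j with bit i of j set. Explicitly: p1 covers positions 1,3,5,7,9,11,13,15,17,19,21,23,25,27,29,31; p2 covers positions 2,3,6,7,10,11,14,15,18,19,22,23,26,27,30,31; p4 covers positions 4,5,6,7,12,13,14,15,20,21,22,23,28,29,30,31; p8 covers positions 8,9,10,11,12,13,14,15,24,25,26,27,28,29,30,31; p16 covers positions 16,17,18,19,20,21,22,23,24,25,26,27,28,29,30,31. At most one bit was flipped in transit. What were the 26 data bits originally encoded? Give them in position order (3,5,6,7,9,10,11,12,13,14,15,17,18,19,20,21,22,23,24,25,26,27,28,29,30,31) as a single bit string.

01110100110001011010000001

s1: b1⊕b3⊕b5⊕b7⊕b9⊕b11⊕b13⊕b15⊕b17⊕b19⊕b21⊕b23⊕b25⊕b27⊕b29⊕b31 = 0⊕0⊕1⊕1⊕0⊕0⊕1⊕0⊕0⊕1⊕1⊕0⊕0⊕0⊕0⊕1 = 0
s2: b2⊕b3⊕b6⊕b7⊕b10⊕b11⊕b14⊕b15⊕b18⊕b19⊕b22⊕b23⊕b26⊕b27⊕b30⊕b31 = 1⊕0⊕1⊕1⊕1⊕0⊕1⊕0⊕0⊕1⊕1⊕0⊕0⊕0⊕0⊕1 = 0
s4: b4⊕b5⊕b6⊕b7⊕b12⊕b13⊕b14⊕b15⊕b20⊕b21⊕b22⊕b23⊕b28⊕b29⊕b30⊕b31 = 0⊕1⊕1⊕1⊕0⊕1⊕1⊕0⊕0⊕1⊕1⊕0⊕0⊕0⊕0⊕1 = 0
s8: b8⊕b9⊕b10⊕b11⊕b12⊕b13⊕b14⊕b15⊕b24⊕b25⊕b26⊕b27⊕b28⊕b29⊕b30⊕b31 = 1⊕0⊕1⊕0⊕0⊕1⊕1⊕0⊕1⊕0⊕0⊕0⊕0⊕0⊕0⊕1 = 0
s16: b16⊕b17⊕b18⊕b19⊕b20⊕b21⊕b22⊕b23⊕b24⊕b25⊕b26⊕b27⊕b28⊕b29⊕b30⊕b31 = 1⊕0⊕0⊕1⊕0⊕1⊕1⊕0⊕1⊕0⊕0⊕0⊕0⊕0⊕0⊕1 = 0
Syndrome (s16...s1) = 00000 → position 0 (no error).
No correction needed.
Data bits at positions 3,5,6,7,9,10,11,12,13,14,15,17,18,19,20,21,22,23,24,25,26,27,28,29,30,31: 01110100110001011010000001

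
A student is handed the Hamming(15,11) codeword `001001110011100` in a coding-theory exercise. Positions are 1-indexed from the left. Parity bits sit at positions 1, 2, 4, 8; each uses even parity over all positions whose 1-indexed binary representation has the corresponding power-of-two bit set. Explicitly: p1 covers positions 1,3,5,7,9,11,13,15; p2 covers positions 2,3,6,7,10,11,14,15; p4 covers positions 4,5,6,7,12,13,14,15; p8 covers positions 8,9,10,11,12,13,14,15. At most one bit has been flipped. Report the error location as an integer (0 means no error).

0

s1: b1⊕b3⊕b5⊕b7⊕b9⊕b11⊕b13⊕b15 = 0⊕1⊕0⊕1⊕0⊕1⊕1⊕0 = 0
s2: b2⊕b3⊕b6⊕b7⊕b10⊕b11⊕b14⊕b15 = 0⊕1⊕1⊕1⊕0⊕1⊕0⊕0 = 0
s4: b4⊕b5⊕b6⊕b7⊕b12⊕b13⊕b14⊕b15 = 0⊕0⊕1⊕1⊕1⊕1⊕0⊕0 = 0
s8: b8⊕b9⊕b10⊕b11⊕b12⊕b13⊕b14⊕b15 = 1⊕0⊕0⊕1⊕1⊕1⊕0⊕0 = 0
Syndrome (s8...s1) = 0000 → position 0 (no error).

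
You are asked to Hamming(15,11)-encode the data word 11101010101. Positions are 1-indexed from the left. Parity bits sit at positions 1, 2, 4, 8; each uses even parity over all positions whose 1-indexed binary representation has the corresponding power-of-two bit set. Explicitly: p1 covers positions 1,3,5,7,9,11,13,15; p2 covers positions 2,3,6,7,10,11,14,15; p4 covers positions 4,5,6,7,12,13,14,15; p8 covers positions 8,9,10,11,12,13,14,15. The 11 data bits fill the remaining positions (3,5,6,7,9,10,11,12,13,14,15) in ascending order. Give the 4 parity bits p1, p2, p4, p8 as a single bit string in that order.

Place data bits at non-power-of-two positions: b3=1, b5=1, b6=1, b7=0, b9=1, b10=0, b11=1, b12=0, b13=1, b14=0, b15=1.
p1 = XOR of data positions {3,5,7,9,11,13,15} = 1⊕1⊕0⊕1⊕1⊕1⊕1 = 0
p2 = XOR of data positions {3,6,7,10,11,14,15} = 1⊕1⊕0⊕0⊕1⊕0⊕1 = 0
p4 = XOR of data positions {5,6,7,12,13,14,15} = 1⊕1⊕0⊕0⊕1⊕0⊕1 = 0
p8 = XOR of data positions {9,10,11,12,13,14,15} = 1⊕0⊕1⊕0⊕1⊕0⊕1 = 0
Parity bits p1,p2,p4,p8 = 0000

0000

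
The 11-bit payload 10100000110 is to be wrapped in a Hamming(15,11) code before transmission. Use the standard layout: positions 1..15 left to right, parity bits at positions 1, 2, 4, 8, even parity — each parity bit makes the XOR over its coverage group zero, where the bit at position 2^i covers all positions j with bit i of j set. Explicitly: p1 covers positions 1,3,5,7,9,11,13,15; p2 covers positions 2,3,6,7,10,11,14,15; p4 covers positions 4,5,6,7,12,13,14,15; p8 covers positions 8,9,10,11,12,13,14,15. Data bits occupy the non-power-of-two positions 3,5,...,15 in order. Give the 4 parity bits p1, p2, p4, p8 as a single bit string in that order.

0110

Place data bits at non-power-of-two positions: b3=1, b5=0, b6=1, b7=0, b9=0, b10=0, b11=0, b12=0, b13=1, b14=1, b15=0.
p1 = XOR of data positions {3,5,7,9,11,13,15} = 1⊕0⊕0⊕0⊕0⊕1⊕0 = 0
p2 = XOR of data positions {3,6,7,10,11,14,15} = 1⊕1⊕0⊕0⊕0⊕1⊕0 = 1
p4 = XOR of data positions {5,6,7,12,13,14,15} = 0⊕1⊕0⊕0⊕1⊕1⊕0 = 1
p8 = XOR of data positions {9,10,11,12,13,14,15} = 0⊕0⊕0⊕0⊕1⊕1⊕0 = 0
Parity bits p1,p2,p4,p8 = 0110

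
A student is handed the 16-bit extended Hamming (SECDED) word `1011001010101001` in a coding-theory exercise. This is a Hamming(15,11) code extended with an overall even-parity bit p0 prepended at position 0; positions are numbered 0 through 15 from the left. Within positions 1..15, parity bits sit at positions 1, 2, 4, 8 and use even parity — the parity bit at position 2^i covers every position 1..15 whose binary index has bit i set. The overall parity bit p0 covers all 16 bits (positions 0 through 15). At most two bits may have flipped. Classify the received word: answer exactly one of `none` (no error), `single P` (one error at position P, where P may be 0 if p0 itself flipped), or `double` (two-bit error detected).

s1: b1⊕b3⊕b5⊕b7⊕b9⊕b11⊕b13⊕b15 = 0⊕1⊕0⊕0⊕0⊕0⊕0⊕1 = 0
s2: b2⊕b3⊕b6⊕b7⊕b10⊕b11⊕b14⊕b15 = 1⊕1⊕1⊕0⊕1⊕0⊕0⊕1 = 1
s4: b4⊕b5⊕b6⊕b7⊕b12⊕b13⊕b14⊕b15 = 0⊕0⊕1⊕0⊕1⊕0⊕0⊕1 = 1
s8: b8⊕b9⊕b10⊕b11⊕b12⊕b13⊕b14⊕b15 = 1⊕0⊕1⊕0⊕1⊕0⊕0⊕1 = 0
Syndrome (s8...s1) = 0110 → position 6.
Overall parity (XOR of all 16 bits, including p0): 1⊕0⊕1⊕1⊕0⊕0⊕1⊕0⊕1⊕0⊕1⊕0⊕1⊕0⊕0⊕1 = 0
Overall=0, syndrome position=6 → double-bit error detected (uncorrectable).

double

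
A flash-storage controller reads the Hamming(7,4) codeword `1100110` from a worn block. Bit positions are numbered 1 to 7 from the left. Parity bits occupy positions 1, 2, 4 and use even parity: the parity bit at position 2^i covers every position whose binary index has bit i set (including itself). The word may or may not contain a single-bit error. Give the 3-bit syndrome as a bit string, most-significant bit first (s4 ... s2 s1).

s1: b1⊕b3⊕b5⊕b7 = 1⊕0⊕1⊕0 = 0
s2: b2⊕b3⊕b6⊕b7 = 1⊕0⊕1⊕0 = 0
s4: b4⊕b5⊕b6⊕b7 = 0⊕1⊕1⊕0 = 0
Syndrome (s4...s1) = 000 → position 0 (no error).

000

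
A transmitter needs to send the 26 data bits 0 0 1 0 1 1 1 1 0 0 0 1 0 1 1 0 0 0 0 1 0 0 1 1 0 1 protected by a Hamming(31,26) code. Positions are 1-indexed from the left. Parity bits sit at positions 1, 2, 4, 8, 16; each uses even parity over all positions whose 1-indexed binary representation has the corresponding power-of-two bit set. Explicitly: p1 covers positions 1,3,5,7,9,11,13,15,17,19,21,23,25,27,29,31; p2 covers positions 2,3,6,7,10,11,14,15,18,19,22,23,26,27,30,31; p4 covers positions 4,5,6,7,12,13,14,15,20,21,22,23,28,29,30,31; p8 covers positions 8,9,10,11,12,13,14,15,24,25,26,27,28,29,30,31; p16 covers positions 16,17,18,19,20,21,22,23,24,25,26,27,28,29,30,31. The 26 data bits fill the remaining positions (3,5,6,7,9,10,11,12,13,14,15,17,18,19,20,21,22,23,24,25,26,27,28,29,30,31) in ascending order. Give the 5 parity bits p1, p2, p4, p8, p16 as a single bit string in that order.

11001

Place data bits at non-power-of-two positions: b3=0, b5=0, b6=1, b7=0, b9=1, b10=1, b11=1, b12=1, b13=0, b14=0, b15=0, b17=1, b18=0, b19=1, b20=1, b21=0, b22=0, b23=0, b24=0, b25=1, b26=0, b27=0, b28=1, b29=1, b30=0, b31=1.
p1 = XOR of data positions {3,5,7,9,11,13,15,17,19,21,23,25,27,29,31} = 0⊕0⊕0⊕1⊕1⊕0⊕0⊕1⊕1⊕0⊕0⊕1⊕0⊕1⊕1 = 1
p2 = XOR of data positions {3,6,7,10,11,14,15,18,19,22,23,26,27,30,31} = 0⊕1⊕0⊕1⊕1⊕0⊕0⊕0⊕1⊕0⊕0⊕0⊕0⊕0⊕1 = 1
p4 = XOR of data positions {5,6,7,12,13,14,15,20,21,22,23,28,29,30,31} = 0⊕1⊕0⊕1⊕0⊕0⊕0⊕1⊕0⊕0⊕0⊕1⊕1⊕0⊕1 = 0
p8 = XOR of data positions {9,10,11,12,13,14,15,24,25,26,27,28,29,30,31} = 1⊕1⊕1⊕1⊕0⊕0⊕0⊕0⊕1⊕0⊕0⊕1⊕1⊕0⊕1 = 0
p16 = XOR of data positions {17,18,19,20,21,22,23,24,25,26,27,28,29,30,31} = 1⊕0⊕1⊕1⊕0⊕0⊕0⊕0⊕1⊕0⊕0⊕1⊕1⊕0⊕1 = 1
Parity bits p1,p2,p4,p8,p16 = 11001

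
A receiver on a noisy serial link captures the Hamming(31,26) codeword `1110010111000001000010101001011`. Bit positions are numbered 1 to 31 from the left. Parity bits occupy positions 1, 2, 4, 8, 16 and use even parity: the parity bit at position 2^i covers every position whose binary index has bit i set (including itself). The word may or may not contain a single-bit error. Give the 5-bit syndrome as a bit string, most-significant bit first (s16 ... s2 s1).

s1: b1⊕b3⊕b5⊕b7⊕b9⊕b11⊕b13⊕b15⊕b17⊕b19⊕b21⊕b23⊕b25⊕b27⊕b29⊕b31 = 1⊕1⊕0⊕0⊕1⊕0⊕0⊕0⊕0⊕0⊕1⊕1⊕1⊕0⊕0⊕1 = 1
s2: b2⊕b3⊕b6⊕b7⊕b10⊕b11⊕b14⊕b15⊕b18⊕b19⊕b22⊕b23⊕b26⊕b27⊕b30⊕b31 = 1⊕1⊕1⊕0⊕1⊕0⊕0⊕0⊕0⊕0⊕0⊕1⊕0⊕0⊕1⊕1 = 1
s4: b4⊕b5⊕b6⊕b7⊕b12⊕b13⊕b14⊕b15⊕b20⊕b21⊕b22⊕b23⊕b28⊕b29⊕b30⊕b31 = 0⊕0⊕1⊕0⊕0⊕0⊕0⊕0⊕0⊕1⊕0⊕1⊕1⊕0⊕1⊕1 = 0
s8: b8⊕b9⊕b10⊕b11⊕b12⊕b13⊕b14⊕b15⊕b24⊕b25⊕b26⊕b27⊕b28⊕b29⊕b30⊕b31 = 1⊕1⊕1⊕0⊕0⊕0⊕0⊕0⊕0⊕1⊕0⊕0⊕1⊕0⊕1⊕1 = 1
s16: b16⊕b17⊕b18⊕b19⊕b20⊕b21⊕b22⊕b23⊕b24⊕b25⊕b26⊕b27⊕b28⊕b29⊕b30⊕b31 = 1⊕0⊕0⊕0⊕0⊕1⊕0⊕1⊕0⊕1⊕0⊕0⊕1⊕0⊕1⊕1 = 1
Syndrome (s16...s1) = 11011 → position 27.

11011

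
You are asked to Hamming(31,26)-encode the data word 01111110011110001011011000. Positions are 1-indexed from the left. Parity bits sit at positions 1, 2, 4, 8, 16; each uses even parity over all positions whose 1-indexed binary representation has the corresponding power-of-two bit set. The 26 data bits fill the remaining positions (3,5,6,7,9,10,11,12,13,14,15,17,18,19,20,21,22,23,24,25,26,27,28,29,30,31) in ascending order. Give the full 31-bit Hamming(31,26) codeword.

0101111111100111110001011011000

Place data bits at non-power-of-two positions: b3=0, b5=1, b6=1, b7=1, b9=1, b10=1, b11=1, b12=0, b13=0, b14=1, b15=1, b17=1, b18=1, b19=0, b20=0, b21=0, b22=1, b23=0, b24=1, b25=1, b26=0, b27=1, b28=1, b29=0, b30=0, b31=0.
p1 = XOR of data positions {3,5,7,9,11,13,15,17,19,21,23,25,27,29,31} = 0⊕1⊕1⊕1⊕1⊕0⊕1⊕1⊕0⊕0⊕0⊕1⊕1⊕0⊕0 = 0
p2 = XOR of data positions {3,6,7,10,11,14,15,18,19,22,23,26,27,30,31} = 0⊕1⊕1⊕1⊕1⊕1⊕1⊕1⊕0⊕1⊕0⊕0⊕1⊕0⊕0 = 1
p4 = XOR of data positions {5,6,7,12,13,14,15,20,21,22,23,28,29,30,31} = 1⊕1⊕1⊕0⊕0⊕1⊕1⊕0⊕0⊕1⊕0⊕1⊕0⊕0⊕0 = 1
p8 = XOR of data positions {9,10,11,12,13,14,15,24,25,26,27,28,29,30,31} = 1⊕1⊕1⊕0⊕0⊕1⊕1⊕1⊕1⊕0⊕1⊕1⊕0⊕0⊕0 = 1
p16 = XOR of data positions {17,18,19,20,21,22,23,24,25,26,27,28,29,30,31} = 1⊕1⊕0⊕0⊕0⊕1⊕0⊕1⊕1⊕0⊕1⊕1⊕0⊕0⊕0 = 1
Codeword b1..b31 = 0101111111100111110001011011000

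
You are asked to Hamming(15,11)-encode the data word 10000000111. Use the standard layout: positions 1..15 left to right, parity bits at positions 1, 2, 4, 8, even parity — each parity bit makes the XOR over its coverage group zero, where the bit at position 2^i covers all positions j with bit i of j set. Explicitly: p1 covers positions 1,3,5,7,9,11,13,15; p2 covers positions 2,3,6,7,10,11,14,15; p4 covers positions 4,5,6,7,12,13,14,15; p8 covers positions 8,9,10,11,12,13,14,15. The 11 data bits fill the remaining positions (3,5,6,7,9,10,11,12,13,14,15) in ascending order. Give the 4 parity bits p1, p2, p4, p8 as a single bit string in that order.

1111

Place data bits at non-power-of-two positions: b3=1, b5=0, b6=0, b7=0, b9=0, b10=0, b11=0, b12=0, b13=1, b14=1, b15=1.
p1 = XOR of data positions {3,5,7,9,11,13,15} = 1⊕0⊕0⊕0⊕0⊕1⊕1 = 1
p2 = XOR of data positions {3,6,7,10,11,14,15} = 1⊕0⊕0⊕0⊕0⊕1⊕1 = 1
p4 = XOR of data positions {5,6,7,12,13,14,15} = 0⊕0⊕0⊕0⊕1⊕1⊕1 = 1
p8 = XOR of data positions {9,10,11,12,13,14,15} = 0⊕0⊕0⊕0⊕1⊕1⊕1 = 1
Parity bits p1,p2,p4,p8 = 1111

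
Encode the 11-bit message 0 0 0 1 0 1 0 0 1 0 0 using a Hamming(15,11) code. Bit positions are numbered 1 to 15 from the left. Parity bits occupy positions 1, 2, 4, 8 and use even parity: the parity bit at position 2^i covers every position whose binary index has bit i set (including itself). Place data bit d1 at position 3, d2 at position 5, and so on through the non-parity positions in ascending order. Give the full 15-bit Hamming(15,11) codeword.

000000100100100

Place data bits at non-power-of-two positions: b3=0, b5=0, b6=0, b7=1, b9=0, b10=1, b11=0, b12=0, b13=1, b14=0, b15=0.
p1 = XOR of data positions {3,5,7,9,11,13,15} = 0⊕0⊕1⊕0⊕0⊕1⊕0 = 0
p2 = XOR of data positions {3,6,7,10,11,14,15} = 0⊕0⊕1⊕1⊕0⊕0⊕0 = 0
p4 = XOR of data positions {5,6,7,12,13,14,15} = 0⊕0⊕1⊕0⊕1⊕0⊕0 = 0
p8 = XOR of data positions {9,10,11,12,13,14,15} = 0⊕1⊕0⊕0⊕1⊕0⊕0 = 0
Codeword b1..b15 = 000000100100100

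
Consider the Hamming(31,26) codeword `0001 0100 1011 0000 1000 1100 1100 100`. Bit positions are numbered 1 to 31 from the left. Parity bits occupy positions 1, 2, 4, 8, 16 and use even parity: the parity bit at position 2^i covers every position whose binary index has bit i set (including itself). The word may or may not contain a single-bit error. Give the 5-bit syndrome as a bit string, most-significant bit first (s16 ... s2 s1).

s1: b1⊕b3⊕b5⊕b7⊕b9⊕b11⊕b13⊕b15⊕b17⊕b19⊕b21⊕b23⊕b25⊕b27⊕b29⊕b31 = 0⊕0⊕0⊕0⊕1⊕1⊕0⊕0⊕1⊕0⊕1⊕0⊕1⊕0⊕1⊕0 = 0
s2: b2⊕b3⊕b6⊕b7⊕b10⊕b11⊕b14⊕b15⊕b18⊕b19⊕b22⊕b23⊕b26⊕b27⊕b30⊕b31 = 0⊕0⊕1⊕0⊕0⊕1⊕0⊕0⊕0⊕0⊕1⊕0⊕1⊕0⊕0⊕0 = 0
s4: b4⊕b5⊕b6⊕b7⊕b12⊕b13⊕b14⊕b15⊕b20⊕b21⊕b22⊕b23⊕b28⊕b29⊕b30⊕b31 = 1⊕0⊕1⊕0⊕1⊕0⊕0⊕0⊕0⊕1⊕1⊕0⊕0⊕1⊕0⊕0 = 0
s8: b8⊕b9⊕b10⊕b11⊕b12⊕b13⊕b14⊕b15⊕b24⊕b25⊕b26⊕b27⊕b28⊕b29⊕b30⊕b31 = 0⊕1⊕0⊕1⊕1⊕0⊕0⊕0⊕0⊕1⊕1⊕0⊕0⊕1⊕0⊕0 = 0
s16: b16⊕b17⊕b18⊕b19⊕b20⊕b21⊕b22⊕b23⊕b24⊕b25⊕b26⊕b27⊕b28⊕b29⊕b30⊕b31 = 0⊕1⊕0⊕0⊕0⊕1⊕1⊕0⊕0⊕1⊕1⊕0⊕0⊕1⊕0⊕0 = 0
Syndrome (s16...s1) = 00000 → position 0 (no error).

00000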